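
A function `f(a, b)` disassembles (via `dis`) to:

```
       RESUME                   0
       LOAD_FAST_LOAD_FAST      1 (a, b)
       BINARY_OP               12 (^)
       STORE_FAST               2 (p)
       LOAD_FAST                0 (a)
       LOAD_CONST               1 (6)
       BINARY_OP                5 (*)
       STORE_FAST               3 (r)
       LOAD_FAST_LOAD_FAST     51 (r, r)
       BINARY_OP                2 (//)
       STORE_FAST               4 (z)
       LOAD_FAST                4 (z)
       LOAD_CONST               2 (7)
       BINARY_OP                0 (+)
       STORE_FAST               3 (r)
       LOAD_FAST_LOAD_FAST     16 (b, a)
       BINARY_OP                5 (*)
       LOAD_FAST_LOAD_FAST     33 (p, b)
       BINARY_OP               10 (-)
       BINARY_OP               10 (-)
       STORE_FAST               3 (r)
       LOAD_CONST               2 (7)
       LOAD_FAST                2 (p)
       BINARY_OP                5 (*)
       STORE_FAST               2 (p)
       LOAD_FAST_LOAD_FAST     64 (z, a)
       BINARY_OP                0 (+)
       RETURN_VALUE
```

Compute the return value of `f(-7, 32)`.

LOAD_FAST_LOAD_FAST a,b → push -7,32. Stack: [-7, 32]
BINARY_OP ^ → -7 ^ 32 = -39. Stack: [-39]
STORE_FAST p → p=-39. Stack: []
LOAD_FAST a → push -7. Stack: [-7]
LOAD_CONST → push 6. Stack: [-7, 6]
BINARY_OP * → -7 * 6 = -42. Stack: [-42]
STORE_FAST r → r=-42. Stack: []
LOAD_FAST_LOAD_FAST r,r → push -42,-42. Stack: [-42, -42]
BINARY_OP // → -42 // -42 = 1. Stack: [1]
STORE_FAST z → z=1. Stack: []
LOAD_FAST z → push 1. Stack: [1]
LOAD_CONST → push 7. Stack: [1, 7]
BINARY_OP + → 1 + 7 = 8. Stack: [8]
STORE_FAST r → r=8. Stack: []
LOAD_FAST_LOAD_FAST b,a → push 32,-7. Stack: [32, -7]
BINARY_OP * → 32 * -7 = -224. Stack: [-224]
LOAD_FAST_LOAD_FAST p,b → push -39,32. Stack: [-224, -39, 32]
BINARY_OP - → -39 - 32 = -71. Stack: [-224, -71]
BINARY_OP - → -224 - -71 = -153. Stack: [-153]
STORE_FAST r → r=-153. Stack: []
LOAD_CONST → push 7. Stack: [7]
LOAD_FAST p → push -39. Stack: [7, -39]
BINARY_OP * → 7 * -39 = -273. Stack: [-273]
STORE_FAST p → p=-273. Stack: []
LOAD_FAST_LOAD_FAST z,a → push 1,-7. Stack: [1, -7]
BINARY_OP + → 1 + -7 = -6. Stack: [-6]
RETURN_VALUE → return -6.

-6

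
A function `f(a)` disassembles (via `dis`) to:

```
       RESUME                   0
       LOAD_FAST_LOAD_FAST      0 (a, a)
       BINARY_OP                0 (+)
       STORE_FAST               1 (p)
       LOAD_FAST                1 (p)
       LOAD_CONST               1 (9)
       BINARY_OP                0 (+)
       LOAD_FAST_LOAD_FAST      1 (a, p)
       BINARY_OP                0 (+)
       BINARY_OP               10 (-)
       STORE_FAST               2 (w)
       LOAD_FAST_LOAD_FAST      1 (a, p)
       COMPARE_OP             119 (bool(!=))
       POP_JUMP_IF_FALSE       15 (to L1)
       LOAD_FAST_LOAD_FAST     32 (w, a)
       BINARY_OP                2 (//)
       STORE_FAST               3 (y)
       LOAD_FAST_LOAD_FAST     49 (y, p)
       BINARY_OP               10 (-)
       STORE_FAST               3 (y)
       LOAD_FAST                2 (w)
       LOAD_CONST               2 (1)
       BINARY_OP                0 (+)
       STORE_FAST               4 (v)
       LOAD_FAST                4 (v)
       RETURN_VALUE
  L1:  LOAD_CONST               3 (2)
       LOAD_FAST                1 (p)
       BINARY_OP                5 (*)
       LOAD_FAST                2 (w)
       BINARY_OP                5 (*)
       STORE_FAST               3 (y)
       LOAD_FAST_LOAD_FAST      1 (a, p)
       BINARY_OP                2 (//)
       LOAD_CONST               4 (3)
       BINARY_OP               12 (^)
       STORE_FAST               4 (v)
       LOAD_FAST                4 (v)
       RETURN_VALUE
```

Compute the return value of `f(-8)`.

18

LOAD_FAST_LOAD_FAST a,a → push -8,-8. Stack: [-8, -8]
BINARY_OP + → -8 + -8 = -16. Stack: [-16]
STORE_FAST p → p=-16. Stack: []
LOAD_FAST p → push -16. Stack: [-16]
LOAD_CONST → push 9. Stack: [-16, 9]
BINARY_OP + → -16 + 9 = -7. Stack: [-7]
LOAD_FAST_LOAD_FAST a,p → push -8,-16. Stack: [-7, -8, -16]
BINARY_OP + → -8 + -16 = -24. Stack: [-7, -24]
BINARY_OP - → -7 - -24 = 17. Stack: [17]
STORE_FAST w → w=17. Stack: []
LOAD_FAST_LOAD_FAST a,p → push -8,-16. Stack: [-8, -16]
COMPARE_OP bool(!=) → -8 vs -16 = True. Stack: [True]
POP_JUMP_IF_FALSE → pop True; no jump. Stack: []
LOAD_FAST_LOAD_FAST w,a → push 17,-8. Stack: [17, -8]
BINARY_OP // → 17 // -8 = -3. Stack: [-3]
STORE_FAST y → y=-3. Stack: []
LOAD_FAST_LOAD_FAST y,p → push -3,-16. Stack: [-3, -16]
BINARY_OP - → -3 - -16 = 13. Stack: [13]
STORE_FAST y → y=13. Stack: []
LOAD_FAST w → push 17. Stack: [17]
LOAD_CONST → push 1. Stack: [17, 1]
BINARY_OP + → 17 + 1 = 18. Stack: [18]
STORE_FAST v → v=18. Stack: []
LOAD_FAST v → push 18. Stack: [18]
RETURN_VALUE → return 18.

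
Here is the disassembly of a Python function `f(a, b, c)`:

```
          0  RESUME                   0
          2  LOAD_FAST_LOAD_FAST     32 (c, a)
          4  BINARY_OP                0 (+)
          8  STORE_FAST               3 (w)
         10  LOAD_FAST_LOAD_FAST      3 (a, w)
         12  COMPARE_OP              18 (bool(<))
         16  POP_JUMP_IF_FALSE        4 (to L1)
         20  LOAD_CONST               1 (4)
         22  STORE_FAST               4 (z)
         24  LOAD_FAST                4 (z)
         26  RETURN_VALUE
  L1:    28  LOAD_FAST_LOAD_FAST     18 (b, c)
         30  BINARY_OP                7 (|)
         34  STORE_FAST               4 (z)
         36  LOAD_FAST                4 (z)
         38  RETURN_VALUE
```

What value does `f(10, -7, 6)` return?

4

LOAD_FAST_LOAD_FAST c,a → push 6,10. Stack: [6, 10]
BINARY_OP + → 6 + 10 = 16. Stack: [16]
STORE_FAST w → w=16. Stack: []
LOAD_FAST_LOAD_FAST a,w → push 10,16. Stack: [10, 16]
COMPARE_OP bool(<) → 10 vs 16 = True. Stack: [True]
POP_JUMP_IF_FALSE → pop True; no jump. Stack: []
LOAD_CONST → push 4. Stack: [4]
STORE_FAST z → z=4. Stack: []
LOAD_FAST z → push 4. Stack: [4]
RETURN_VALUE → return 4.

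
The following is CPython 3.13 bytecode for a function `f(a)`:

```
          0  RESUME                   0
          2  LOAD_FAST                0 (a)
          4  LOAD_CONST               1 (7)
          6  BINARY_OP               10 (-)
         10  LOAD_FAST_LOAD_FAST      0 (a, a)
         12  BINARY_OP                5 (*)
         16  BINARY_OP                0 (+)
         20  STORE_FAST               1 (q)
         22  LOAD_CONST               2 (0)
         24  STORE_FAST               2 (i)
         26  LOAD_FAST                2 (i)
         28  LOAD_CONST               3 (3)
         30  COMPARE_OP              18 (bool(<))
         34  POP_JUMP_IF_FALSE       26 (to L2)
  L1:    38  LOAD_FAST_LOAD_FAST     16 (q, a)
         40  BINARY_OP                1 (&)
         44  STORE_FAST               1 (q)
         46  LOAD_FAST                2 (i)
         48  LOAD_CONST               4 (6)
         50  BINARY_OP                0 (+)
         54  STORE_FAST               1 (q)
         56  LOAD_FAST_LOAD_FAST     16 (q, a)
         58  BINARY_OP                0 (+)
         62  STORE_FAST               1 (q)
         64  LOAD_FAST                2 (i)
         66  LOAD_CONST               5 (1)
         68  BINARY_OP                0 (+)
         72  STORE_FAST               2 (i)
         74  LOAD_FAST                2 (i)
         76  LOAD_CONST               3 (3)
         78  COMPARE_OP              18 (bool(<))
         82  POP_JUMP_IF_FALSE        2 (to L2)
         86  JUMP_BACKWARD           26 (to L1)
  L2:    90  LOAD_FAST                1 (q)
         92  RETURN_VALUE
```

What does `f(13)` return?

LOAD_FAST a → push 13
LOAD_CONST → push 7
BINARY_OP - → 13 - 7 = 6
LOAD_FAST_LOAD_FAST a,a → push 13,13
BINARY_OP * → 13 * 13 = 169
BINARY_OP + → 6 + 169 = 175
STORE_FAST q → q=175
LOAD_CONST → push 0
STORE_FAST i → i=0
LOAD_FAST i → push 0
LOAD_CONST → push 3
COMPARE_OP bool(<) → 0 vs 3 = True
POP_JUMP_IF_FALSE → pop True; no jump
LOAD_FAST_LOAD_FAST q,a → push 175,13
BINARY_OP & → 175 & 13 = 13
STORE_FAST q → q=13
LOAD_FAST i → push 0
LOAD_CONST → push 6
BINARY_OP + → 0 + 6 = 6
STORE_FAST q → q=6
LOAD_FAST_LOAD_FAST q,a → push 6,13
BINARY_OP + → 6 + 13 = 19
STORE_FAST q → q=19
LOAD_FAST i → push 0
LOAD_CONST → push 1
BINARY_OP + → 0 + 1 = 1
STORE_FAST i → i=1
LOAD_FAST i → push 1
LOAD_CONST → push 3
COMPARE_OP bool(<) → 1 vs 3 = True
POP_JUMP_IF_FALSE → pop True; no jump
LOAD_FAST_LOAD_FAST q,a → push 19,13
BINARY_OP & → 19 & 13 = 1
STORE_FAST q → q=1
LOAD_FAST i → push 1
LOAD_CONST → push 6
BINARY_OP + → 1 + 6 = 7
STORE_FAST q → q=7
LOAD_FAST_LOAD_FAST q,a → push 7,13
BINARY_OP + → 7 + 13 = 20
STORE_FAST q → q=20
LOAD_FAST i → push 1
LOAD_CONST → push 1
BINARY_OP + → 1 + 1 = 2
STORE_FAST i → i=2
LOAD_FAST i → push 2
LOAD_CONST → push 3
COMPARE_OP bool(<) → 2 vs 3 = True
POP_JUMP_IF_FALSE → pop True; no jump
LOAD_FAST_LOAD_FAST q,a → push 20,13
BINARY_OP & → 20 & 13 = 4
STORE_FAST q → q=4
LOAD_FAST i → push 2
LOAD_CONST → push 6
BINARY_OP + → 2 + 6 = 8
STORE_FAST q → q=8
LOAD_FAST_LOAD_FAST q,a → push 8,13
BINARY_OP + → 8 + 13 = 21
STORE_FAST q → q=21
LOAD_FAST i → push 2
LOAD_CONST → push 1
BINARY_OP + → 2 + 1 = 3
STORE_FAST i → i=3
LOAD_FAST i → push 3
LOAD_CONST → push 3
COMPARE_OP bool(<) → 3 vs 3 = False
POP_JUMP_IF_FALSE → pop False; jump
LOAD_FAST q → push 21
RETURN_VALUE → return 21.

21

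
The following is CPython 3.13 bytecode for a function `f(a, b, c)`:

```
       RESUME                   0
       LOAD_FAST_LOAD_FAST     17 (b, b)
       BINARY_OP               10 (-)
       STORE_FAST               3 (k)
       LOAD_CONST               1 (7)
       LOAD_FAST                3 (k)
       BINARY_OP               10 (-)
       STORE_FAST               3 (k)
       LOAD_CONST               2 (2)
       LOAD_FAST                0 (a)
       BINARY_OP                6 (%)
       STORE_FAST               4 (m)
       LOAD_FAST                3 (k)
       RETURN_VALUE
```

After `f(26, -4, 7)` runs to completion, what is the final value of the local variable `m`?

2

LOAD_FAST_LOAD_FAST b,b → push -4,-4. Stack: [-4, -4]
BINARY_OP - → -4 - -4 = 0. Stack: [0]
STORE_FAST k → k=0. Stack: []
LOAD_CONST → push 7. Stack: [7]
LOAD_FAST k → push 0. Stack: [7, 0]
BINARY_OP - → 7 - 0 = 7. Stack: [7]
STORE_FAST k → k=7. Stack: []
LOAD_CONST → push 2. Stack: [2]
LOAD_FAST a → push 26. Stack: [2, 26]
BINARY_OP % → 2 % 26 = 2. Stack: [2]
STORE_FAST m → m=2. Stack: []
LOAD_FAST k → push 7. Stack: [7]
RETURN_VALUE → return 7.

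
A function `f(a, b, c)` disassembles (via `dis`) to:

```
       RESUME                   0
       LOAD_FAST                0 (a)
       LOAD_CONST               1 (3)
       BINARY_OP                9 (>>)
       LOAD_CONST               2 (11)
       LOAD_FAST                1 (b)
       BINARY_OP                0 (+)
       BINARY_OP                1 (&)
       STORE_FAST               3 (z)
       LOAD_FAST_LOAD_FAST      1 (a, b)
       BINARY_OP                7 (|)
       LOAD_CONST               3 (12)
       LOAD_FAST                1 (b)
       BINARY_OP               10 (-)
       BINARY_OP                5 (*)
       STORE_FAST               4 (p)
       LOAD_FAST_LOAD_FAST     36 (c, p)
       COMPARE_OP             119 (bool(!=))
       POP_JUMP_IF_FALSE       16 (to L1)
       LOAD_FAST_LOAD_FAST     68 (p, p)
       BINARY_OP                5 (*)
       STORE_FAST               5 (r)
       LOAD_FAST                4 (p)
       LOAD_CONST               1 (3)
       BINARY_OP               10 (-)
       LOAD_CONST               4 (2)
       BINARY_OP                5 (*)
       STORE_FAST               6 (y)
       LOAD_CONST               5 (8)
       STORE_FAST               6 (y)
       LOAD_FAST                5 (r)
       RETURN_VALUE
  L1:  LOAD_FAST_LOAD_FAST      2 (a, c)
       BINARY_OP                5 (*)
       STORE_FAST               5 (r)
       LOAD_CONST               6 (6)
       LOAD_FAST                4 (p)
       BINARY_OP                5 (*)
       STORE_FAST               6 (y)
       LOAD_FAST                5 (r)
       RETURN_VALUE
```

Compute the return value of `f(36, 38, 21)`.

LOAD_FAST a → push 36. Stack: [36]
LOAD_CONST → push 3. Stack: [36, 3]
BINARY_OP >> → 36 >> 3 = 4. Stack: [4]
LOAD_CONST → push 11. Stack: [4, 11]
LOAD_FAST b → push 38. Stack: [4, 11, 38]
BINARY_OP + → 11 + 38 = 49. Stack: [4, 49]
BINARY_OP & → 4 & 49 = 0. Stack: [0]
STORE_FAST z → z=0. Stack: []
LOAD_FAST_LOAD_FAST a,b → push 36,38. Stack: [36, 38]
BINARY_OP | → 36 | 38 = 38. Stack: [38]
LOAD_CONST → push 12. Stack: [38, 12]
LOAD_FAST b → push 38. Stack: [38, 12, 38]
BINARY_OP - → 12 - 38 = -26. Stack: [38, -26]
BINARY_OP * → 38 * -26 = -988. Stack: [-988]
STORE_FAST p → p=-988. Stack: []
LOAD_FAST_LOAD_FAST c,p → push 21,-988. Stack: [21, -988]
COMPARE_OP bool(!=) → 21 vs -988 = True. Stack: [True]
POP_JUMP_IF_FALSE → pop True; no jump. Stack: []
LOAD_FAST_LOAD_FAST p,p → push -988,-988. Stack: [-988, -988]
BINARY_OP * → -988 * -988 = 976144. Stack: [976144]
STORE_FAST r → r=976144. Stack: []
LOAD_FAST p → push -988. Stack: [-988]
LOAD_CONST → push 3. Stack: [-988, 3]
BINARY_OP - → -988 - 3 = -991. Stack: [-991]
LOAD_CONST → push 2. Stack: [-991, 2]
BINARY_OP * → -991 * 2 = -1982. Stack: [-1982]
STORE_FAST y → y=-1982. Stack: []
LOAD_CONST → push 8. Stack: [8]
STORE_FAST y → y=8. Stack: []
LOAD_FAST r → push 976144. Stack: [976144]
RETURN_VALUE → return 976144.

976144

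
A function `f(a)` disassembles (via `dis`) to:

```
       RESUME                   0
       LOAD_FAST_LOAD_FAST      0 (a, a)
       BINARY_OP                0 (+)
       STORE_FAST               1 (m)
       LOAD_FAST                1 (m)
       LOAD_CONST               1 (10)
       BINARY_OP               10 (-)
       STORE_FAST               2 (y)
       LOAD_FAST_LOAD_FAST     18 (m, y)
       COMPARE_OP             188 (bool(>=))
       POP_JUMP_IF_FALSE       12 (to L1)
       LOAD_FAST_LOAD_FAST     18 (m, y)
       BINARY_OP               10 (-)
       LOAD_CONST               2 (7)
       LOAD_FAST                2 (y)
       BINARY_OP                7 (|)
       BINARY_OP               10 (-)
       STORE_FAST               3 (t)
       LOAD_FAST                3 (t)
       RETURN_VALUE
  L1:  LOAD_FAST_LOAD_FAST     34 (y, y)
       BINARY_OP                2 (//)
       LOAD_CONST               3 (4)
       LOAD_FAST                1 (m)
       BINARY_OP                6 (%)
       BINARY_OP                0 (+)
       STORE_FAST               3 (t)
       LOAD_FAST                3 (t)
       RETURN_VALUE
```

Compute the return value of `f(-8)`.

LOAD_FAST_LOAD_FAST a,a → push -8,-8. Stack: [-8, -8]
BINARY_OP + → -8 + -8 = -16. Stack: [-16]
STORE_FAST m → m=-16. Stack: []
LOAD_FAST m → push -16. Stack: [-16]
LOAD_CONST → push 10. Stack: [-16, 10]
BINARY_OP - → -16 - 10 = -26. Stack: [-26]
STORE_FAST y → y=-26. Stack: []
LOAD_FAST_LOAD_FAST m,y → push -16,-26. Stack: [-16, -26]
COMPARE_OP bool(>=) → -16 vs -26 = True. Stack: [True]
POP_JUMP_IF_FALSE → pop True; no jump. Stack: []
LOAD_FAST_LOAD_FAST m,y → push -16,-26. Stack: [-16, -26]
BINARY_OP - → -16 - -26 = 10. Stack: [10]
LOAD_CONST → push 7. Stack: [10, 7]
LOAD_FAST y → push -26. Stack: [10, 7, -26]
BINARY_OP | → 7 | -26 = -25. Stack: [10, -25]
BINARY_OP - → 10 - -25 = 35. Stack: [35]
STORE_FAST t → t=35. Stack: []
LOAD_FAST t → push 35. Stack: [35]
RETURN_VALUE → return 35.

35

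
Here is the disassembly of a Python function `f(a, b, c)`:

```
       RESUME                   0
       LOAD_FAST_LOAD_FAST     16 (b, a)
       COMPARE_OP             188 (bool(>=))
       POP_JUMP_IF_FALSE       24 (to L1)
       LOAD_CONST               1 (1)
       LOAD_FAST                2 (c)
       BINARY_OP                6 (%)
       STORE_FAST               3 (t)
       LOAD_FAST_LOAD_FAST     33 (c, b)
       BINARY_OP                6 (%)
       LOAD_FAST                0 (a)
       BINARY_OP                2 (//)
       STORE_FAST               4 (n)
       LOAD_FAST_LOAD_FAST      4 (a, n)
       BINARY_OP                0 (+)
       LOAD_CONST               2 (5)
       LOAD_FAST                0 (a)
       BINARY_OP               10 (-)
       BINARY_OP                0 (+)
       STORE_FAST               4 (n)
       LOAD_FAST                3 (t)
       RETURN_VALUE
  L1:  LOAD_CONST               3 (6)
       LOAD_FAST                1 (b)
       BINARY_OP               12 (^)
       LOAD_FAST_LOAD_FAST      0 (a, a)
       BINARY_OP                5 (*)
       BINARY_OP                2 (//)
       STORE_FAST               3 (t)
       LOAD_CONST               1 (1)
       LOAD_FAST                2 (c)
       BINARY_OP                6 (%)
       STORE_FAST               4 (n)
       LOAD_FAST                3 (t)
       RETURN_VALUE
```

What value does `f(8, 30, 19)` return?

1

LOAD_FAST_LOAD_FAST b,a → push 30,8. Stack: [30, 8]
COMPARE_OP bool(>=) → 30 vs 8 = True. Stack: [True]
POP_JUMP_IF_FALSE → pop True; no jump. Stack: []
LOAD_CONST → push 1. Stack: [1]
LOAD_FAST c → push 19. Stack: [1, 19]
BINARY_OP % → 1 % 19 = 1. Stack: [1]
STORE_FAST t → t=1. Stack: []
LOAD_FAST_LOAD_FAST c,b → push 19,30. Stack: [19, 30]
BINARY_OP % → 19 % 30 = 19. Stack: [19]
LOAD_FAST a → push 8. Stack: [19, 8]
BINARY_OP // → 19 // 8 = 2. Stack: [2]
STORE_FAST n → n=2. Stack: []
LOAD_FAST_LOAD_FAST a,n → push 8,2. Stack: [8, 2]
BINARY_OP + → 8 + 2 = 10. Stack: [10]
LOAD_CONST → push 5. Stack: [10, 5]
LOAD_FAST a → push 8. Stack: [10, 5, 8]
BINARY_OP - → 5 - 8 = -3. Stack: [10, -3]
BINARY_OP + → 10 + -3 = 7. Stack: [7]
STORE_FAST n → n=7. Stack: []
LOAD_FAST t → push 1. Stack: [1]
RETURN_VALUE → return 1.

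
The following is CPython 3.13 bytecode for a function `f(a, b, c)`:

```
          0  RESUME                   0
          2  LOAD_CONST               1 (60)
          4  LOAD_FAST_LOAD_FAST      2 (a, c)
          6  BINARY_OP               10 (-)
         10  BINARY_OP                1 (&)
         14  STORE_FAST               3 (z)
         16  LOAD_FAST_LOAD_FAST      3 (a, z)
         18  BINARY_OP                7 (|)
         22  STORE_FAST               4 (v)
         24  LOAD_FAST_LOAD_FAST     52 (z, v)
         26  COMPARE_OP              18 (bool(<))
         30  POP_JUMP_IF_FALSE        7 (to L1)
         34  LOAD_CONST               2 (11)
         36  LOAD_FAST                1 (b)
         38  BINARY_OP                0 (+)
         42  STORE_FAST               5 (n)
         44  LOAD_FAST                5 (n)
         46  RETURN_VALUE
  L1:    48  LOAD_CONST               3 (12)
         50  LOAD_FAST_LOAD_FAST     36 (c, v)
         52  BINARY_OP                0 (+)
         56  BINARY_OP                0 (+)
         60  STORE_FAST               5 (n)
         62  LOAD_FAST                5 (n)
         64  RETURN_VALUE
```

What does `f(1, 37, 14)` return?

LOAD_CONST → push 60. Stack: [60]
LOAD_FAST_LOAD_FAST a,c → push 1,14. Stack: [60, 1, 14]
BINARY_OP - → 1 - 14 = -13. Stack: [60, -13]
BINARY_OP & → 60 & -13 = 48. Stack: [48]
STORE_FAST z → z=48. Stack: []
LOAD_FAST_LOAD_FAST a,z → push 1,48. Stack: [1, 48]
BINARY_OP | → 1 | 48 = 49. Stack: [49]
STORE_FAST v → v=49. Stack: []
LOAD_FAST_LOAD_FAST z,v → push 48,49. Stack: [48, 49]
COMPARE_OP bool(<) → 48 vs 49 = True. Stack: [True]
POP_JUMP_IF_FALSE → pop True; no jump. Stack: []
LOAD_CONST → push 11. Stack: [11]
LOAD_FAST b → push 37. Stack: [11, 37]
BINARY_OP + → 11 + 37 = 48. Stack: [48]
STORE_FAST n → n=48. Stack: []
LOAD_FAST n → push 48. Stack: [48]
RETURN_VALUE → return 48.

48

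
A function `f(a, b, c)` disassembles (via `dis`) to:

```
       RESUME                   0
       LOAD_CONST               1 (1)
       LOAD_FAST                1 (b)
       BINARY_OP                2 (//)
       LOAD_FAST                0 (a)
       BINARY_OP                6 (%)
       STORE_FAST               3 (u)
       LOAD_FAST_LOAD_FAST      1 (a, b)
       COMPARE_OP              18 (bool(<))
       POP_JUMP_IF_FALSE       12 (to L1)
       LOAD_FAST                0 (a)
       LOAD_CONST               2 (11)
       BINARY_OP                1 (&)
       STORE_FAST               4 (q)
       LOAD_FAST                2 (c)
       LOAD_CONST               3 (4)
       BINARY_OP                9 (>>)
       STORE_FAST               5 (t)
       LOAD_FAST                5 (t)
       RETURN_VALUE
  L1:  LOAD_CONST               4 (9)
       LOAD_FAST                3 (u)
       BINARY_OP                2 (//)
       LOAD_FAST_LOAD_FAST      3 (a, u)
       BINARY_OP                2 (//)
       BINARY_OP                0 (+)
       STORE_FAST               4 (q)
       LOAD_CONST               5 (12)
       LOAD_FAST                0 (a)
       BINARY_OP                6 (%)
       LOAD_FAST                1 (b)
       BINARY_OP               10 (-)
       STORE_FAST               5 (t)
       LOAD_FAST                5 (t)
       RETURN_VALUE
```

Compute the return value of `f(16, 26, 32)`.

LOAD_CONST → push 1. Stack: [1]
LOAD_FAST b → push 26. Stack: [1, 26]
BINARY_OP // → 1 // 26 = 0. Stack: [0]
LOAD_FAST a → push 16. Stack: [0, 16]
BINARY_OP % → 0 % 16 = 0. Stack: [0]
STORE_FAST u → u=0. Stack: []
LOAD_FAST_LOAD_FAST a,b → push 16,26. Stack: [16, 26]
COMPARE_OP bool(<) → 16 vs 26 = True. Stack: [True]
POP_JUMP_IF_FALSE → pop True; no jump. Stack: []
LOAD_FAST a → push 16. Stack: [16]
LOAD_CONST → push 11. Stack: [16, 11]
BINARY_OP & → 16 & 11 = 0. Stack: [0]
STORE_FAST q → q=0. Stack: []
LOAD_FAST c → push 32. Stack: [32]
LOAD_CONST → push 4. Stack: [32, 4]
BINARY_OP >> → 32 >> 4 = 2. Stack: [2]
STORE_FAST t → t=2. Stack: []
LOAD_FAST t → push 2. Stack: [2]
RETURN_VALUE → return 2.

2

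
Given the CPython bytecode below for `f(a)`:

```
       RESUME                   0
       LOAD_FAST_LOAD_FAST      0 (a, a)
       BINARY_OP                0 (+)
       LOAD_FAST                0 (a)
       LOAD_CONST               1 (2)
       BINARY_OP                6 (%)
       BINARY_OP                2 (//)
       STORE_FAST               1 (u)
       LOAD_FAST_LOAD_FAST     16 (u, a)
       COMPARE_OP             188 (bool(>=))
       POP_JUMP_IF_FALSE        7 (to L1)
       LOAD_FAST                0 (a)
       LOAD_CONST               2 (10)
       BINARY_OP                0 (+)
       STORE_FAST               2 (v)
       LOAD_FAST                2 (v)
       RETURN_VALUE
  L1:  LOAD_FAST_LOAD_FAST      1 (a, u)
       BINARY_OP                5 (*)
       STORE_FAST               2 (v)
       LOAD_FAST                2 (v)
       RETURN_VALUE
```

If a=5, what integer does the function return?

LOAD_FAST_LOAD_FAST a,a → push 5,5. Stack: [5, 5]
BINARY_OP + → 5 + 5 = 10. Stack: [10]
LOAD_FAST a → push 5. Stack: [10, 5]
LOAD_CONST → push 2. Stack: [10, 5, 2]
BINARY_OP % → 5 % 2 = 1. Stack: [10, 1]
BINARY_OP // → 10 // 1 = 10. Stack: [10]
STORE_FAST u → u=10. Stack: []
LOAD_FAST_LOAD_FAST u,a → push 10,5. Stack: [10, 5]
COMPARE_OP bool(>=) → 10 vs 5 = True. Stack: [True]
POP_JUMP_IF_FALSE → pop True; no jump. Stack: []
LOAD_FAST a → push 5. Stack: [5]
LOAD_CONST → push 10. Stack: [5, 10]
BINARY_OP + → 5 + 10 = 15. Stack: [15]
STORE_FAST v → v=15. Stack: []
LOAD_FAST v → push 15. Stack: [15]
RETURN_VALUE → return 15.

15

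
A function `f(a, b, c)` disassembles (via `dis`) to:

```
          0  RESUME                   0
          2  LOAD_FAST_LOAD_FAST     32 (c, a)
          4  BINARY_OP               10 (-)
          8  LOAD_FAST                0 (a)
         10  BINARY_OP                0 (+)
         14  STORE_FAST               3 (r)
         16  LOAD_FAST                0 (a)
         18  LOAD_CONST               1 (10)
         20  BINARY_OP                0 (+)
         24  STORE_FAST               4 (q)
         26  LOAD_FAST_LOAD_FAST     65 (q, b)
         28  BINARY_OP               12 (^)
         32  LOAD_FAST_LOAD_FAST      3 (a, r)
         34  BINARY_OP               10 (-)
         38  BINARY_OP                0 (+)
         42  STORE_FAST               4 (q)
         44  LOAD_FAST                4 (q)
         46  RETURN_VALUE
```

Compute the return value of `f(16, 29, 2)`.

LOAD_FAST_LOAD_FAST c,a → push 2,16. Stack: [2, 16]
BINARY_OP - → 2 - 16 = -14. Stack: [-14]
LOAD_FAST a → push 16. Stack: [-14, 16]
BINARY_OP + → -14 + 16 = 2. Stack: [2]
STORE_FAST r → r=2. Stack: []
LOAD_FAST a → push 16. Stack: [16]
LOAD_CONST → push 10. Stack: [16, 10]
BINARY_OP + → 16 + 10 = 26. Stack: [26]
STORE_FAST q → q=26. Stack: []
LOAD_FAST_LOAD_FAST q,b → push 26,29. Stack: [26, 29]
BINARY_OP ^ → 26 ^ 29 = 7. Stack: [7]
LOAD_FAST_LOAD_FAST a,r → push 16,2. Stack: [7, 16, 2]
BINARY_OP - → 16 - 2 = 14. Stack: [7, 14]
BINARY_OP + → 7 + 14 = 21. Stack: [21]
STORE_FAST q → q=21. Stack: []
LOAD_FAST q → push 21. Stack: [21]
RETURN_VALUE → return 21.

21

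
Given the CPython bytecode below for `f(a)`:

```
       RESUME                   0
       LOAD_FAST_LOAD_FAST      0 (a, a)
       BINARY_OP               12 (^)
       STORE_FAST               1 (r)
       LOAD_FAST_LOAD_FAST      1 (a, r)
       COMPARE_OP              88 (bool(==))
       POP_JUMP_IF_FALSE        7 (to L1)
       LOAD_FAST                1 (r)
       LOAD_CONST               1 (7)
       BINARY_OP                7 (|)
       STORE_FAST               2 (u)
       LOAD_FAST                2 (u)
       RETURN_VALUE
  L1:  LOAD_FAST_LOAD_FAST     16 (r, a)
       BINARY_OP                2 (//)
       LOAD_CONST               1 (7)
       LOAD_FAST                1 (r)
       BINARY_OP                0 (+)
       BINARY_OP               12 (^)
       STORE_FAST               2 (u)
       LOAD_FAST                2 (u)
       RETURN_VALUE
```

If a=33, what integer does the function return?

LOAD_FAST_LOAD_FAST a,a → push 33,33. Stack: [33, 33]
BINARY_OP ^ → 33 ^ 33 = 0. Stack: [0]
STORE_FAST r → r=0. Stack: []
LOAD_FAST_LOAD_FAST a,r → push 33,0. Stack: [33, 0]
COMPARE_OP bool(==) → 33 vs 0 = False. Stack: [False]
POP_JUMP_IF_FALSE → pop False; jump. Stack: []
LOAD_FAST_LOAD_FAST r,a → push 0,33. Stack: [0, 33]
BINARY_OP // → 0 // 33 = 0. Stack: [0]
LOAD_CONST → push 7. Stack: [0, 7]
LOAD_FAST r → push 0. Stack: [0, 7, 0]
BINARY_OP + → 7 + 0 = 7. Stack: [0, 7]
BINARY_OP ^ → 0 ^ 7 = 7. Stack: [7]
STORE_FAST u → u=7. Stack: []
LOAD_FAST u → push 7. Stack: [7]
RETURN_VALUE → return 7.

7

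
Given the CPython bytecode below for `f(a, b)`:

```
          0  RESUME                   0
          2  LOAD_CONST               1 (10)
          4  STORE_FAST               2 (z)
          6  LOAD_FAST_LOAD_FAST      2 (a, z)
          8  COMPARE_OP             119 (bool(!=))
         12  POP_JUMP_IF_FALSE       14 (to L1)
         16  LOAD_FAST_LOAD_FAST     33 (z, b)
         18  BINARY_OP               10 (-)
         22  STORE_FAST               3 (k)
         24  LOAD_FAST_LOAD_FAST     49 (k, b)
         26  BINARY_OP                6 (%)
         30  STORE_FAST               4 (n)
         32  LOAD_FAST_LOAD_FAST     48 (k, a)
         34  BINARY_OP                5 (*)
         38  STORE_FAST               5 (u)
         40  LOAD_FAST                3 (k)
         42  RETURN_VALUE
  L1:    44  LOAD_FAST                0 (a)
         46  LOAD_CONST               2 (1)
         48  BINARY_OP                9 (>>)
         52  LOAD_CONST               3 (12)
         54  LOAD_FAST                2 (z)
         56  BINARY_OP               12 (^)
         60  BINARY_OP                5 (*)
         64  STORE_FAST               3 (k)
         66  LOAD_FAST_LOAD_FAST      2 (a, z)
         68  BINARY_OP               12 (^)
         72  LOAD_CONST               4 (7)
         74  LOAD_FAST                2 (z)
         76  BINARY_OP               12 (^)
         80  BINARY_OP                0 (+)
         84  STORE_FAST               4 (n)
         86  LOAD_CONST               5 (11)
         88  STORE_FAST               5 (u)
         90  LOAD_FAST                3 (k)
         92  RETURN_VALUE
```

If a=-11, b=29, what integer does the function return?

-19

LOAD_CONST → push 10. Stack: [10]
STORE_FAST z → z=10. Stack: []
LOAD_FAST_LOAD_FAST a,z → push -11,10. Stack: [-11, 10]
COMPARE_OP bool(!=) → -11 vs 10 = True. Stack: [True]
POP_JUMP_IF_FALSE → pop True; no jump. Stack: []
LOAD_FAST_LOAD_FAST z,b → push 10,29. Stack: [10, 29]
BINARY_OP - → 10 - 29 = -19. Stack: [-19]
STORE_FAST k → k=-19. Stack: []
LOAD_FAST_LOAD_FAST k,b → push -19,29. Stack: [-19, 29]
BINARY_OP % → -19 % 29 = 10. Stack: [10]
STORE_FAST n → n=10. Stack: []
LOAD_FAST_LOAD_FAST k,a → push -19,-11. Stack: [-19, -11]
BINARY_OP * → -19 * -11 = 209. Stack: [209]
STORE_FAST u → u=209. Stack: []
LOAD_FAST k → push -19. Stack: [-19]
RETURN_VALUE → return -19.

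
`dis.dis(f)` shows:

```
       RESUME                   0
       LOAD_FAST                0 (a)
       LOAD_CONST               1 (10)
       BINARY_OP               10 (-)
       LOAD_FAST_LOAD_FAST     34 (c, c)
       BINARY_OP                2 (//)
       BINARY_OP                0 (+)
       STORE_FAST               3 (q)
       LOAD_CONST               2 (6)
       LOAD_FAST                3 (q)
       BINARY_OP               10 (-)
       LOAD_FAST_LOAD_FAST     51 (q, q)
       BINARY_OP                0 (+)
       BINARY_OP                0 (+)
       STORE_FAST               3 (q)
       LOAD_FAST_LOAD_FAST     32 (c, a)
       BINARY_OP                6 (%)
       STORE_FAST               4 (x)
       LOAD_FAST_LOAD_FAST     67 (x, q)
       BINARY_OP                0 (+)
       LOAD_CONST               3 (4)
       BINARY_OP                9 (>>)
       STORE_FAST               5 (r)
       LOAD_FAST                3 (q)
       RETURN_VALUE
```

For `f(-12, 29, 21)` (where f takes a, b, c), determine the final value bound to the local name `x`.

-3

LOAD_FAST a → push -12. Stack: [-12]
LOAD_CONST → push 10. Stack: [-12, 10]
BINARY_OP - → -12 - 10 = -22. Stack: [-22]
LOAD_FAST_LOAD_FAST c,c → push 21,21. Stack: [-22, 21, 21]
BINARY_OP // → 21 // 21 = 1. Stack: [-22, 1]
BINARY_OP + → -22 + 1 = -21. Stack: [-21]
STORE_FAST q → q=-21. Stack: []
LOAD_CONST → push 6. Stack: [6]
LOAD_FAST q → push -21. Stack: [6, -21]
BINARY_OP - → 6 - -21 = 27. Stack: [27]
LOAD_FAST_LOAD_FAST q,q → push -21,-21. Stack: [27, -21, -21]
BINARY_OP + → -21 + -21 = -42. Stack: [27, -42]
BINARY_OP + → 27 + -42 = -15. Stack: [-15]
STORE_FAST q → q=-15. Stack: []
LOAD_FAST_LOAD_FAST c,a → push 21,-12. Stack: [21, -12]
BINARY_OP % → 21 % -12 = -3. Stack: [-3]
STORE_FAST x → x=-3. Stack: []
LOAD_FAST_LOAD_FAST x,q → push -3,-15. Stack: [-3, -15]
BINARY_OP + → -3 + -15 = -18. Stack: [-18]
LOAD_CONST → push 4. Stack: [-18, 4]
BINARY_OP >> → -18 >> 4 = -2. Stack: [-2]
STORE_FAST r → r=-2. Stack: []
LOAD_FAST q → push -15. Stack: [-15]
RETURN_VALUE → return -15.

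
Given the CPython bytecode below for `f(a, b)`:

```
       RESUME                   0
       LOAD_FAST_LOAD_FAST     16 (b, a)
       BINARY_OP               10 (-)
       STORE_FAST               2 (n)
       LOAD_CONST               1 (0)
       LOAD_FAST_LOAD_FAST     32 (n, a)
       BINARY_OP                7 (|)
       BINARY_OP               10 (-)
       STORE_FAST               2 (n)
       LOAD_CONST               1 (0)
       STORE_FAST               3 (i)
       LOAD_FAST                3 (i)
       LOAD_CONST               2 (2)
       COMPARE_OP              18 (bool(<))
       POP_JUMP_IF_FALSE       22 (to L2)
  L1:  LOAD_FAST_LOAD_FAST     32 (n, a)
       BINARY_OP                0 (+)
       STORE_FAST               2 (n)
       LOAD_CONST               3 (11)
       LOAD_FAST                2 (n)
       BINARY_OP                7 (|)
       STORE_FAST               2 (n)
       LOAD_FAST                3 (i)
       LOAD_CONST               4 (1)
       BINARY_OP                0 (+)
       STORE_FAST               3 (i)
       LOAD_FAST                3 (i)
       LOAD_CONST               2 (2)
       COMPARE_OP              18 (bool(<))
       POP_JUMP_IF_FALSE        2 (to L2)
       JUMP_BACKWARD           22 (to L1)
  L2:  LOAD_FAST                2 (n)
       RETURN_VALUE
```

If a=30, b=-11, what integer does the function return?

LOAD_FAST_LOAD_FAST b,a → push -11,30. Stack: [-11, 30]
BINARY_OP - → -11 - 30 = -41. Stack: [-41]
STORE_FAST n → n=-41. Stack: []
LOAD_CONST → push 0. Stack: [0]
LOAD_FAST_LOAD_FAST n,a → push -41,30. Stack: [0, -41, 30]
BINARY_OP | → -41 | 30 = -33. Stack: [0, -33]
BINARY_OP - → 0 - -33 = 33. Stack: [33]
STORE_FAST n → n=33. Stack: []
LOAD_CONST → push 0. Stack: [0]
STORE_FAST i → i=0. Stack: []
LOAD_FAST i → push 0. Stack: [0]
LOAD_CONST → push 2. Stack: [0, 2]
COMPARE_OP bool(<) → 0 vs 2 = True. Stack: [True]
POP_JUMP_IF_FALSE → pop True; no jump. Stack: []
LOAD_FAST_LOAD_FAST n,a → push 33,30. Stack: [33, 30]
BINARY_OP + → 33 + 30 = 63. Stack: [63]
STORE_FAST n → n=63. Stack: []
LOAD_CONST → push 11. Stack: [11]
LOAD_FAST n → push 63. Stack: [11, 63]
BINARY_OP | → 11 | 63 = 63. Stack: [63]
STORE_FAST n → n=63. Stack: []
LOAD_FAST i → push 0. Stack: [0]
LOAD_CONST → push 1. Stack: [0, 1]
BINARY_OP + → 0 + 1 = 1. Stack: [1]
STORE_FAST i → i=1. Stack: []
LOAD_FAST i → push 1. Stack: [1]
LOAD_CONST → push 2. Stack: [1, 2]
COMPARE_OP bool(<) → 1 vs 2 = True. Stack: [True]
POP_JUMP_IF_FALSE → pop True; no jump. Stack: []
LOAD_FAST_LOAD_FAST n,a → push 63,30. Stack: [63, 30]
BINARY_OP + → 63 + 30 = 93. Stack: [93]
STORE_FAST n → n=93. Stack: []
LOAD_CONST → push 11. Stack: [11]
LOAD_FAST n → push 93. Stack: [11, 93]
BINARY_OP | → 11 | 93 = 95. Stack: [95]
STORE_FAST n → n=95. Stack: []
LOAD_FAST i → push 1. Stack: [1]
LOAD_CONST → push 1. Stack: [1, 1]
BINARY_OP + → 1 + 1 = 2. Stack: [2]
STORE_FAST i → i=2. Stack: []
LOAD_FAST i → push 2. Stack: [2]
LOAD_CONST → push 2. Stack: [2, 2]
COMPARE_OP bool(<) → 2 vs 2 = False. Stack: [False]
POP_JUMP_IF_FALSE → pop False; jump. Stack: []
LOAD_FAST n → push 95. Stack: [95]
RETURN_VALUE → return 95.

95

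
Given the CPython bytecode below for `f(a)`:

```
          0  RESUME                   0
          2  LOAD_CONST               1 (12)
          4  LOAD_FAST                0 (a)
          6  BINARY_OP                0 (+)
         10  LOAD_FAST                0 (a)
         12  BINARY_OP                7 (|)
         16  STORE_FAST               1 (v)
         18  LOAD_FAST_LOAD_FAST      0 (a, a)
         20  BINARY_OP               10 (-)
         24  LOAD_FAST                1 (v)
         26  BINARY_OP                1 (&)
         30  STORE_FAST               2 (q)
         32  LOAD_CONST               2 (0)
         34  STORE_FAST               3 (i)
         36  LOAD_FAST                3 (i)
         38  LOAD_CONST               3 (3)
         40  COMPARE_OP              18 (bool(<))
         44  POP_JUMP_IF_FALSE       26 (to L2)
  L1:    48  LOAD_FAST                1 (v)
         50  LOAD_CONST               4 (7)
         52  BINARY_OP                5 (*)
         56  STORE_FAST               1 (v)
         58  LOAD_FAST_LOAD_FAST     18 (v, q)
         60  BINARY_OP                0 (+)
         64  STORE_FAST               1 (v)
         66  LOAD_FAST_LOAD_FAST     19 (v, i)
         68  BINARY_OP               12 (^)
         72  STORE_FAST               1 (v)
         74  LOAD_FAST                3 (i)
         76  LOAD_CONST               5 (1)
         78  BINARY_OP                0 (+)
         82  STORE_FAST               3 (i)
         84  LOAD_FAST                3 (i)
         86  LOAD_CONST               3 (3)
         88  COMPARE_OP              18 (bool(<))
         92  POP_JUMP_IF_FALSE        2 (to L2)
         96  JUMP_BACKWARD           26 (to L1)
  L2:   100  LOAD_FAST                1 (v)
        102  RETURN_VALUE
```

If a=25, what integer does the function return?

20918

LOAD_CONST → push 12
LOAD_FAST a → push 25
BINARY_OP + → 12 + 25 = 37
LOAD_FAST a → push 25
BINARY_OP | → 37 | 25 = 61
STORE_FAST v → v=61
LOAD_FAST_LOAD_FAST a,a → push 25,25
BINARY_OP - → 25 - 25 = 0
LOAD_FAST v → push 61
BINARY_OP & → 0 & 61 = 0
STORE_FAST q → q=0
LOAD_CONST → push 0
STORE_FAST i → i=0
LOAD_FAST i → push 0
LOAD_CONST → push 3
COMPARE_OP bool(<) → 0 vs 3 = True
POP_JUMP_IF_FALSE → pop True; no jump
LOAD_FAST v → push 61
LOAD_CONST → push 7
BINARY_OP * → 61 * 7 = 427
STORE_FAST v → v=427
LOAD_FAST_LOAD_FAST v,q → push 427,0
BINARY_OP + → 427 + 0 = 427
STORE_FAST v → v=427
LOAD_FAST_LOAD_FAST v,i → push 427,0
BINARY_OP ^ → 427 ^ 0 = 427
STORE_FAST v → v=427
LOAD_FAST i → push 0
LOAD_CONST → push 1
BINARY_OP + → 0 + 1 = 1
STORE_FAST i → i=1
LOAD_FAST i → push 1
LOAD_CONST → push 3
COMPARE_OP bool(<) → 1 vs 3 = True
POP_JUMP_IF_FALSE → pop True; no jump
LOAD_FAST v → push 427
LOAD_CONST → push 7
BINARY_OP * → 427 * 7 = 2989
STORE_FAST v → v=2989
LOAD_FAST_LOAD_FAST v,q → push 2989,0
BINARY_OP + → 2989 + 0 = 2989
STORE_FAST v → v=2989
LOAD_FAST_LOAD_FAST v,i → push 2989,1
BINARY_OP ^ → 2989 ^ 1 = 2988
STORE_FAST v → v=2988
LOAD_FAST i → push 1
LOAD_CONST → push 1
BINARY_OP + → 1 + 1 = 2
STORE_FAST i → i=2
LOAD_FAST i → push 2
LOAD_CONST → push 3
COMPARE_OP bool(<) → 2 vs 3 = True
POP_JUMP_IF_FALSE → pop True; no jump
LOAD_FAST v → push 2988
LOAD_CONST → push 7
BINARY_OP * → 2988 * 7 = 20916
STORE_FAST v → v=20916
LOAD_FAST_LOAD_FAST v,q → push 20916,0
BINARY_OP + → 20916 + 0 = 20916
STORE_FAST v → v=20916
LOAD_FAST_LOAD_FAST v,i → push 20916,2
BINARY_OP ^ → 20916 ^ 2 = 20918
STORE_FAST v → v=20918
LOAD_FAST i → push 2
LOAD_CONST → push 1
BINARY_OP + → 2 + 1 = 3
STORE_FAST i → i=3
LOAD_FAST i → push 3
LOAD_CONST → push 3
COMPARE_OP bool(<) → 3 vs 3 = False
POP_JUMP_IF_FALSE → pop False; jump
LOAD_FAST v → push 20918
RETURN_VALUE → return 20918.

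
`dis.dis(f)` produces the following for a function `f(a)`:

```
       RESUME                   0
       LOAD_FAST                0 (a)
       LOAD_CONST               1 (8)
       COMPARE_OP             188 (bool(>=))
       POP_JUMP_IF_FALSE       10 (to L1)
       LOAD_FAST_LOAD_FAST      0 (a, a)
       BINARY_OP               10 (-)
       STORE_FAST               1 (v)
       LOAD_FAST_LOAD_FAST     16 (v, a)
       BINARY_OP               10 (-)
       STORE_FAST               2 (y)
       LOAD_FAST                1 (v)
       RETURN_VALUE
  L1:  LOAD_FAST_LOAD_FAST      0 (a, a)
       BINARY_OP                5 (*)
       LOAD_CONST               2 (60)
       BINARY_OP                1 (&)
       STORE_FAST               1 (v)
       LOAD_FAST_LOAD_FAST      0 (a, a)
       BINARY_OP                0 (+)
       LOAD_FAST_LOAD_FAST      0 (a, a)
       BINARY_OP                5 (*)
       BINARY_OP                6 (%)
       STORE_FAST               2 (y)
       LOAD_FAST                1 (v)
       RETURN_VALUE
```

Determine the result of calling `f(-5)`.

LOAD_FAST a → push -5. Stack: [-5]
LOAD_CONST → push 8. Stack: [-5, 8]
COMPARE_OP bool(>=) → -5 vs 8 = False. Stack: [False]
POP_JUMP_IF_FALSE → pop False; jump. Stack: []
LOAD_FAST_LOAD_FAST a,a → push -5,-5. Stack: [-5, -5]
BINARY_OP * → -5 * -5 = 25. Stack: [25]
LOAD_CONST → push 60. Stack: [25, 60]
BINARY_OP & → 25 & 60 = 24. Stack: [24]
STORE_FAST v → v=24. Stack: []
LOAD_FAST_LOAD_FAST a,a → push -5,-5. Stack: [-5, -5]
BINARY_OP + → -5 + -5 = -10. Stack: [-10]
LOAD_FAST_LOAD_FAST a,a → push -5,-5. Stack: [-10, -5, -5]
BINARY_OP * → -5 * -5 = 25. Stack: [-10, 25]
BINARY_OP % → -10 % 25 = 15. Stack: [15]
STORE_FAST y → y=15. Stack: []
LOAD_FAST v → push 24. Stack: [24]
RETURN_VALUE → return 24.

24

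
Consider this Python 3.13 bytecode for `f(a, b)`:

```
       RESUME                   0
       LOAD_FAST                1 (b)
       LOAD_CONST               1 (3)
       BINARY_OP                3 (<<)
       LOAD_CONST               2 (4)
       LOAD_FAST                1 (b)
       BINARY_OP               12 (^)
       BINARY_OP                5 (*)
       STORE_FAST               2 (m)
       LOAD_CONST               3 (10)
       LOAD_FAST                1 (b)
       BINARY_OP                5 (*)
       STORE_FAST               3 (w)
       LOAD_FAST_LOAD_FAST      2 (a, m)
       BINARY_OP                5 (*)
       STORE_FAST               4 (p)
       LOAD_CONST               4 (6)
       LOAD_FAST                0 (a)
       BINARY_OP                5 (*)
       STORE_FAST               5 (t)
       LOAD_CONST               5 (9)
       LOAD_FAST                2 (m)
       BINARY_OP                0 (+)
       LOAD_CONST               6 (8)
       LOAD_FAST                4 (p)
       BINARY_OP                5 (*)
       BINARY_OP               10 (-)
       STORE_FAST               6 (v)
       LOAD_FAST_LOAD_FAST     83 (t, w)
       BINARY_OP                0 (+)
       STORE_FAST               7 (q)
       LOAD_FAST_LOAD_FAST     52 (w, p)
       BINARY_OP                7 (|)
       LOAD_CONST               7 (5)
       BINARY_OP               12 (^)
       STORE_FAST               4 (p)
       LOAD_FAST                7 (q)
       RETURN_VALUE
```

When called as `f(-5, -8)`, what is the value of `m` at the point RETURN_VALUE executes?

LOAD_FAST b → push -8. Stack: [-8]
LOAD_CONST → push 3. Stack: [-8, 3]
BINARY_OP << → -8 << 3 = -64. Stack: [-64]
LOAD_CONST → push 4. Stack: [-64, 4]
LOAD_FAST b → push -8. Stack: [-64, 4, -8]
BINARY_OP ^ → 4 ^ -8 = -4. Stack: [-64, -4]
BINARY_OP * → -64 * -4 = 256. Stack: [256]
STORE_FAST m → m=256. Stack: []
LOAD_CONST → push 10. Stack: [10]
LOAD_FAST b → push -8. Stack: [10, -8]
BINARY_OP * → 10 * -8 = -80. Stack: [-80]
STORE_FAST w → w=-80. Stack: []
LOAD_FAST_LOAD_FAST a,m → push -5,256. Stack: [-5, 256]
BINARY_OP * → -5 * 256 = -1280. Stack: [-1280]
STORE_FAST p → p=-1280. Stack: []
LOAD_CONST → push 6. Stack: [6]
LOAD_FAST a → push -5. Stack: [6, -5]
BINARY_OP * → 6 * -5 = -30. Stack: [-30]
STORE_FAST t → t=-30. Stack: []
LOAD_CONST → push 9. Stack: [9]
LOAD_FAST m → push 256. Stack: [9, 256]
BINARY_OP + → 9 + 256 = 265. Stack: [265]
LOAD_CONST → push 8. Stack: [265, 8]
LOAD_FAST p → push -1280. Stack: [265, 8, -1280]
BINARY_OP * → 8 * -1280 = -10240. Stack: [265, -10240]
BINARY_OP - → 265 - -10240 = 10505. Stack: [10505]
STORE_FAST v → v=10505. Stack: []
LOAD_FAST_LOAD_FAST t,w → push -30,-80. Stack: [-30, -80]
BINARY_OP + → -30 + -80 = -110. Stack: [-110]
STORE_FAST q → q=-110. Stack: []
LOAD_FAST_LOAD_FAST w,p → push -80,-1280. Stack: [-80, -1280]
BINARY_OP | → -80 | -1280 = -80. Stack: [-80]
LOAD_CONST → push 5. Stack: [-80, 5]
BINARY_OP ^ → -80 ^ 5 = -75. Stack: [-75]
STORE_FAST p → p=-75. Stack: []
LOAD_FAST q → push -110. Stack: [-110]
RETURN_VALUE → return -110.

256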